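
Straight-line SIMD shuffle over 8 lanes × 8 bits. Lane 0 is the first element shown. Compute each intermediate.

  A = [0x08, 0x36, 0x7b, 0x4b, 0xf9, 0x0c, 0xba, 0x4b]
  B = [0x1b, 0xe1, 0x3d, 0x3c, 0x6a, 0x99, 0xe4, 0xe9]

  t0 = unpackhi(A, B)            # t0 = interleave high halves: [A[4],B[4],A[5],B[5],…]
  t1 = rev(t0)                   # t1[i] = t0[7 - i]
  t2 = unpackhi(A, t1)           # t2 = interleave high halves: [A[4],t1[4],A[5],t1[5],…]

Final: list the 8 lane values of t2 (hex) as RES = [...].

→ t0 |f9|6a|0c|99|ba|e4|4b|e9|
→ t1 |e9|4b|e4|ba|99|0c|6a|f9|
→ t2 |f9|99|0c|0c|ba|6a|4b|f9|

RES = [0xf9, 0x99, 0x0c, 0x0c, 0xba, 0x6a, 0x4b, 0xf9]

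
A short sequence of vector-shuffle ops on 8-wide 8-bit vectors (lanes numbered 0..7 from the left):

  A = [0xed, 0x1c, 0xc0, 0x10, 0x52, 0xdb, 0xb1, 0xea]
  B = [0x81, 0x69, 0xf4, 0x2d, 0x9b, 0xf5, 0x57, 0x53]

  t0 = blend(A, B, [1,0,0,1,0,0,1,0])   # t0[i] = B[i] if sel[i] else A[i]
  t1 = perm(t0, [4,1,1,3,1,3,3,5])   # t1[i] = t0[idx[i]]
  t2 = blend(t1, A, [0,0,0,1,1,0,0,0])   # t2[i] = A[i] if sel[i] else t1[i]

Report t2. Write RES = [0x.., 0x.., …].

RES = [ 0x52  0x1c  0x1c  0x10  0x52  0x2d  0x2d  0xdb ]

→ t0 |81|1c|c0|2d|52|db|57|ea|
→ t1 |52|1c|1c|2d|1c|2d|2d|db|
→ t2 |52|1c|1c|10|52|2d|2d|db|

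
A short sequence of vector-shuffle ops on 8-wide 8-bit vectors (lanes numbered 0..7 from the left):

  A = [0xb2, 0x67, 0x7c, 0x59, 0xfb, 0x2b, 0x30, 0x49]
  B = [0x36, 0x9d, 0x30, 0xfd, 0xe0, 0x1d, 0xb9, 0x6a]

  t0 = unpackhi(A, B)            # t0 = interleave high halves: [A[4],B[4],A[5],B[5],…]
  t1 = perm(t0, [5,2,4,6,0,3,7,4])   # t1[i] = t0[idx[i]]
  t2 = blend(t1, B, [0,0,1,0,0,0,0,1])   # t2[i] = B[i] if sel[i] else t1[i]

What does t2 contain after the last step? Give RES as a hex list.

t0 = [0xfb, 0xe0, 0x2b, 0x1d, 0x30, 0xb9, 0x49, 0x6a]
t1 = [0xb9, 0x2b, 0x30, 0x49, 0xfb, 0x1d, 0x6a, 0x30]
t2 = [0xb9, 0x2b, 0x30, 0x49, 0xfb, 0x1d, 0x6a, 0x6a]

RES = [0xb9, 0x2b, 0x30, 0x49, 0xfb, 0x1d, 0x6a, 0x6a]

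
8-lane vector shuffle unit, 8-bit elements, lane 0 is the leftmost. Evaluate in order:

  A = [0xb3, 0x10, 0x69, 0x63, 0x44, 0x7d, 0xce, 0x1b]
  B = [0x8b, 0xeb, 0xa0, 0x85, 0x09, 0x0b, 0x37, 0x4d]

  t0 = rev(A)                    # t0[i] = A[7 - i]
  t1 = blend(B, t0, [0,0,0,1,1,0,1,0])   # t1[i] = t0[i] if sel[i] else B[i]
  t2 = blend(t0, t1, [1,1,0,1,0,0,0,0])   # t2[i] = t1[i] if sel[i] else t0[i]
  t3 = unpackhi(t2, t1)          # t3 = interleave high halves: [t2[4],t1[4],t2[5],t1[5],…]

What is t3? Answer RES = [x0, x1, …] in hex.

RES = [ 0x63  0x63  0x69  0x0b  0x10  0x10  0xb3  0x4d ]

→ t0 |1b|ce|7d|44|63|69|10|b3|
→ t1 |8b|eb|a0|44|63|0b|10|4d|
→ t2 |8b|eb|7d|44|63|69|10|b3|
→ t3 |63|63|69|0b|10|10|b3|4d|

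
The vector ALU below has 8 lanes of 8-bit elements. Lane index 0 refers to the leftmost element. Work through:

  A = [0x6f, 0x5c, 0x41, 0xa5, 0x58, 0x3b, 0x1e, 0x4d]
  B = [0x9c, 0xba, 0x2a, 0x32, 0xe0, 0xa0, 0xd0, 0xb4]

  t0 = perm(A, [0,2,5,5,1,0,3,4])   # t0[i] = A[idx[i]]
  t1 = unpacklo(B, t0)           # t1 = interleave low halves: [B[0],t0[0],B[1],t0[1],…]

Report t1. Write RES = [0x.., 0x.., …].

t0 = [0x6f, 0x41, 0x3b, 0x3b, 0x5c, 0x6f, 0xa5, 0x58]
t1 = [0x9c, 0x6f, 0xba, 0x41, 0x2a, 0x3b, 0x32, 0x3b]

RES = [0x9c, 0x6f, 0xba, 0x41, 0x2a, 0x3b, 0x32, 0x3b]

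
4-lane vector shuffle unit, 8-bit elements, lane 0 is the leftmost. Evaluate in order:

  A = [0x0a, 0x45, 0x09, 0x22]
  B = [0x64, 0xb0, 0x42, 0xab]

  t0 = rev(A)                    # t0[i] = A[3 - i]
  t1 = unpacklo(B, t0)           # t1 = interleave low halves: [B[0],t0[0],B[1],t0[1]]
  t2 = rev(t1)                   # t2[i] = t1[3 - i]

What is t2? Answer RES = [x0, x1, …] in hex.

RES = [ 0x09  0xb0  0x22  0x64 ]

→ t0 |22|09|45|0a|
→ t1 |64|22|b0|09|
→ t2 |09|b0|22|64|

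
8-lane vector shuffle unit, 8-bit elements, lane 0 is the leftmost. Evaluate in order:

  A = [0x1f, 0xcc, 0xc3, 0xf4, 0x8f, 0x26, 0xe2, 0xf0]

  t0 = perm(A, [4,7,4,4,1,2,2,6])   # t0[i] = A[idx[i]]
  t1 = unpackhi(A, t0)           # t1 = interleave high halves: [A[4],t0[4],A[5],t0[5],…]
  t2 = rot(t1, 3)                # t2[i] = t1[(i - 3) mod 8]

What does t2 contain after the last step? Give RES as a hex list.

→ t0 |8f|f0|8f|8f|cc|c3|c3|e2|
→ t1 |8f|cc|26|c3|e2|c3|f0|e2|
→ t2 |c3|f0|e2|8f|cc|26|c3|e2|

RES = [ 0xc3  0xf0  0xe2  0x8f  0xcc  0x26  0xc3  0xe2 ]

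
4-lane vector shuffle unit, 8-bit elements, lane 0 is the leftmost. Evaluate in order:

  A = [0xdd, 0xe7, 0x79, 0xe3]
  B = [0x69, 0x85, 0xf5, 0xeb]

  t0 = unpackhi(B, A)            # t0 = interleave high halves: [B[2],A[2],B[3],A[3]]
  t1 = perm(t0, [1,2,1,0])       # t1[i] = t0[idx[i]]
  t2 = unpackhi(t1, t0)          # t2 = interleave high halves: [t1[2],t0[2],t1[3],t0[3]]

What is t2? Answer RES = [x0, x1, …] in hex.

RES = [ 0x79  0xeb  0xf5  0xe3 ]

t0 = [0xf5, 0x79, 0xeb, 0xe3]
t1 = [0x79, 0xeb, 0x79, 0xf5]
t2 = [0x79, 0xeb, 0xf5, 0xe3]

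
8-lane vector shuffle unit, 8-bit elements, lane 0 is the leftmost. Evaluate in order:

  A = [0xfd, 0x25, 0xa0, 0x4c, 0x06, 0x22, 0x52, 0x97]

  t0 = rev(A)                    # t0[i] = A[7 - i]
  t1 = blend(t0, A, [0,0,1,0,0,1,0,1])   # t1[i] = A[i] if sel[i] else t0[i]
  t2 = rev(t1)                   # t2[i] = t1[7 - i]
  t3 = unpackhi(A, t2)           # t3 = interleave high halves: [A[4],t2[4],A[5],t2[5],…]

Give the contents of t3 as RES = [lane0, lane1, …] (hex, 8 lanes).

RES = [0x06, 0x06, 0x22, 0xa0, 0x52, 0x52, 0x97, 0x97]

t0 = [0x97, 0x52, 0x22, 0x06, 0x4c, 0xa0, 0x25, 0xfd]
t1 = [0x97, 0x52, 0xa0, 0x06, 0x4c, 0x22, 0x25, 0x97]
t2 = [0x97, 0x25, 0x22, 0x4c, 0x06, 0xa0, 0x52, 0x97]
t3 = [0x06, 0x06, 0x22, 0xa0, 0x52, 0x52, 0x97, 0x97]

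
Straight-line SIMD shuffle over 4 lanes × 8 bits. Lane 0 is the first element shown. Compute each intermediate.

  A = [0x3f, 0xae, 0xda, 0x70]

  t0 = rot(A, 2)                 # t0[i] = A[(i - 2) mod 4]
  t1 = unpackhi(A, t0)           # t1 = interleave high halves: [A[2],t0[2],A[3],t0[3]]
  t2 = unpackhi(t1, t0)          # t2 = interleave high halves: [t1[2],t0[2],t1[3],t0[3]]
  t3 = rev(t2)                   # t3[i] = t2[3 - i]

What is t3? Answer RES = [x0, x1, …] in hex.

RES = [0xae, 0xae, 0x3f, 0x70]

t0 = [0xda, 0x70, 0x3f, 0xae]
t1 = [0xda, 0x3f, 0x70, 0xae]
t2 = [0x70, 0x3f, 0xae, 0xae]
t3 = [0xae, 0xae, 0x3f, 0x70]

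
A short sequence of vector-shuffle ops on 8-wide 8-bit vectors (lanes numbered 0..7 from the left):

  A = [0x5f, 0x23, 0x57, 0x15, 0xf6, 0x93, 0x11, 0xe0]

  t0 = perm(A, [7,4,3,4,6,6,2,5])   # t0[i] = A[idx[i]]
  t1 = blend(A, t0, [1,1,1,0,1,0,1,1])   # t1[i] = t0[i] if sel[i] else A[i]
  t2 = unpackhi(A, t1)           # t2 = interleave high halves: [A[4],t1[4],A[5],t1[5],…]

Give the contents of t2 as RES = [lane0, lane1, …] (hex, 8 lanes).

RES = [ 0xf6  0x11  0x93  0x93  0x11  0x57  0xe0  0x93 ]

t0 = [0xe0, 0xf6, 0x15, 0xf6, 0x11, 0x11, 0x57, 0x93]
t1 = [0xe0, 0xf6, 0x15, 0x15, 0x11, 0x93, 0x57, 0x93]
t2 = [0xf6, 0x11, 0x93, 0x93, 0x11, 0x57, 0xe0, 0x93]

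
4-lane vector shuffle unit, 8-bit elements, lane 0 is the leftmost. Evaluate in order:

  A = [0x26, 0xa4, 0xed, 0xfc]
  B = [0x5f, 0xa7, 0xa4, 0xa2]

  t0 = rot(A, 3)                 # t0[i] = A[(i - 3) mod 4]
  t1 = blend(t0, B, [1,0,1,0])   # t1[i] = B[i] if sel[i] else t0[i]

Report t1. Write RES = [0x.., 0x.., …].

  t0: a4 ed fc 26
  t1: 5f ed a4 26

RES = [ 0x5f  0xed  0xa4  0x26 ]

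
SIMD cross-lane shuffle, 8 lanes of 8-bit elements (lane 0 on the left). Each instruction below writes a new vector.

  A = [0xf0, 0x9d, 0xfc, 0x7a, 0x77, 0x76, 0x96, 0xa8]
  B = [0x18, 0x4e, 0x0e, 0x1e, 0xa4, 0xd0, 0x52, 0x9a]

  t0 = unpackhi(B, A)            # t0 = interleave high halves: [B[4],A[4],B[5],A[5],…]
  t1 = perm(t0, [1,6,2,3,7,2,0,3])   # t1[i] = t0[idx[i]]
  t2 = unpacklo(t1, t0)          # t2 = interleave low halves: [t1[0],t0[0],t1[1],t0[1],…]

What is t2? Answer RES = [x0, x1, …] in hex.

→ t0 |a4|77|d0|76|52|96|9a|a8|
→ t1 |77|9a|d0|76|a8|d0|a4|76|
→ t2 |77|a4|9a|77|d0|d0|76|76|

RES = [0x77, 0xa4, 0x9a, 0x77, 0xd0, 0xd0, 0x76, 0x76]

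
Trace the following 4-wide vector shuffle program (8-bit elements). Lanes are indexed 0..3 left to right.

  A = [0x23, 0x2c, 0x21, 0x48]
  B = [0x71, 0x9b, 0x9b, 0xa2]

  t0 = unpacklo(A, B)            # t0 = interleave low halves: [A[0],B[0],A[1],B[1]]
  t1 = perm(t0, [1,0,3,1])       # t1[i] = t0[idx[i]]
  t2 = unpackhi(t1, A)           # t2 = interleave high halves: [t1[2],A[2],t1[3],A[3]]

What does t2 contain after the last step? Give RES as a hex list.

t0 = [0x23, 0x71, 0x2c, 0x9b]
t1 = [0x71, 0x23, 0x9b, 0x71]
t2 = [0x9b, 0x21, 0x71, 0x48]

RES = [ 0x9b  0x21  0x71  0x48 ]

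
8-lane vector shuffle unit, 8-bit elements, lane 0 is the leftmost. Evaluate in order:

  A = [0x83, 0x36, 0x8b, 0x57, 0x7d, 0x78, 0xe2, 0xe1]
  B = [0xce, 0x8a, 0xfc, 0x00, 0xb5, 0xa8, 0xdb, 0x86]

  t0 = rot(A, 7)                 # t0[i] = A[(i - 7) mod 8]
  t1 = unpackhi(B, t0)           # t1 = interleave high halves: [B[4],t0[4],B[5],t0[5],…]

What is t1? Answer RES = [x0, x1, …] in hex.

RES = [0xb5, 0x78, 0xa8, 0xe2, 0xdb, 0xe1, 0x86, 0x83]

→ t0 |36|8b|57|7d|78|e2|e1|83|
→ t1 |b5|78|a8|e2|db|e1|86|83|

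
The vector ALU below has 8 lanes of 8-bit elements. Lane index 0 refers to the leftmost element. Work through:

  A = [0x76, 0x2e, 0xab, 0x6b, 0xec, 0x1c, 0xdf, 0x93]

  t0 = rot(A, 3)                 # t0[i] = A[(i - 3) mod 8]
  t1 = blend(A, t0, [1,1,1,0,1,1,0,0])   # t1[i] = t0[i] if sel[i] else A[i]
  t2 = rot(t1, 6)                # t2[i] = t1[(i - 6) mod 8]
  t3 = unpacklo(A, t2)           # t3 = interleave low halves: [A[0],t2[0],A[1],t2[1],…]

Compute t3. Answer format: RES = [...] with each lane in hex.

RES = [ 0x76  0x93  0x2e  0x6b  0xab  0x2e  0x6b  0xab ]

→ t0 |1c|df|93|76|2e|ab|6b|ec|
→ t1 |1c|df|93|6b|2e|ab|df|93|
→ t2 |93|6b|2e|ab|df|93|1c|df|
→ t3 |76|93|2e|6b|ab|2e|6b|ab|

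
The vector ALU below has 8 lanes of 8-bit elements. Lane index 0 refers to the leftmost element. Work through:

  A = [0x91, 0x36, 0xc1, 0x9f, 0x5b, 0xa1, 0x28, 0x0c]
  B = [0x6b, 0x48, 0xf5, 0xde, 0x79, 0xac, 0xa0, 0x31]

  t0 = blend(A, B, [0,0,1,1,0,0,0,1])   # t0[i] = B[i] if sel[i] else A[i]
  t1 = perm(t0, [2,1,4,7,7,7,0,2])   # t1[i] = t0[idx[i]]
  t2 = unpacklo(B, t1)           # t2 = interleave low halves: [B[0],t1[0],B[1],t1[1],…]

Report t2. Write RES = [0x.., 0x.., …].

RES = [ 0x6b  0xf5  0x48  0x36  0xf5  0x5b  0xde  0x31 ]

  t0: 91 36 f5 de 5b a1 28 31
  t1: f5 36 5b 31 31 31 91 f5
  t2: 6b f5 48 36 f5 5b de 31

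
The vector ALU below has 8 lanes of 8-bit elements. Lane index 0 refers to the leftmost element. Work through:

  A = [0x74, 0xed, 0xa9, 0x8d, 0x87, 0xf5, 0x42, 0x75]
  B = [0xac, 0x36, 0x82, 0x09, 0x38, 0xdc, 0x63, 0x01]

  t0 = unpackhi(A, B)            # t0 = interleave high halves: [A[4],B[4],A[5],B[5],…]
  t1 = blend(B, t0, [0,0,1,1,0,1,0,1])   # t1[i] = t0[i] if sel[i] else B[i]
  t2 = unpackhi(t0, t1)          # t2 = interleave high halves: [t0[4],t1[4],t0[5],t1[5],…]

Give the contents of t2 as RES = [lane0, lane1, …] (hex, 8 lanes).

RES = [ 0x42  0x38  0x63  0x63  0x75  0x63  0x01  0x01 ]

t0 = [0x87, 0x38, 0xf5, 0xdc, 0x42, 0x63, 0x75, 0x01]
t1 = [0xac, 0x36, 0xf5, 0xdc, 0x38, 0x63, 0x63, 0x01]
t2 = [0x42, 0x38, 0x63, 0x63, 0x75, 0x63, 0x01, 0x01]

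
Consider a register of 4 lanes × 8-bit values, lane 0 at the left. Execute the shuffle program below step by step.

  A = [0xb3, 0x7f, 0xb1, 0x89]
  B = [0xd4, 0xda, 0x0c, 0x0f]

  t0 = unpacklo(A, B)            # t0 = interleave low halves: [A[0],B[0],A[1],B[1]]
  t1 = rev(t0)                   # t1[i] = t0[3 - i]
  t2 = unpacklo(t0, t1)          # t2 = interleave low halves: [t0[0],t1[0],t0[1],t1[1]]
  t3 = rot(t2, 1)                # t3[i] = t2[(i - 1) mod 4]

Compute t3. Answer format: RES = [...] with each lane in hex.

  t0: b3 d4 7f da
  t1: da 7f d4 b3
  t2: b3 da d4 7f
  t3: 7f b3 da d4

RES = [0x7f, 0xb3, 0xda, 0xd4]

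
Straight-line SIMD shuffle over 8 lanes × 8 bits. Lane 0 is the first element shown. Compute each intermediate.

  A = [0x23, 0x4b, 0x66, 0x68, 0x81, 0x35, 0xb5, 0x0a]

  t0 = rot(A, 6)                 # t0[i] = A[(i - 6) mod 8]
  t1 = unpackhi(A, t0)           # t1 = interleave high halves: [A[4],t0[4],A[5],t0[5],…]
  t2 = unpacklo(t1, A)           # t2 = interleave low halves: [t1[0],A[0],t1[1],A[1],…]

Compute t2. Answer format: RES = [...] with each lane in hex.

RES = [ 0x81  0x23  0xb5  0x4b  0x35  0x66  0x0a  0x68 ]

  t0: 66 68 81 35 b5 0a 23 4b
  t1: 81 b5 35 0a b5 23 0a 4b
  t2: 81 23 b5 4b 35 66 0a 68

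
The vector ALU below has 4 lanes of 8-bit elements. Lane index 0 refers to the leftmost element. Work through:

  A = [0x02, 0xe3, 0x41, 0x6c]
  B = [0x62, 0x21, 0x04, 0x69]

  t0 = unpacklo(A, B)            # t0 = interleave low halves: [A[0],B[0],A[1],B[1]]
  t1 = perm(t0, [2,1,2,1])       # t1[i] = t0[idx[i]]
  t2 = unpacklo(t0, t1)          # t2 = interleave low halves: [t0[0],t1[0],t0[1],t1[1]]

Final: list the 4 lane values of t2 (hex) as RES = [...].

RES = [ 0x02  0xe3  0x62  0x62 ]

→ t0 |02|62|e3|21|
→ t1 |e3|62|e3|62|
→ t2 |02|e3|62|62|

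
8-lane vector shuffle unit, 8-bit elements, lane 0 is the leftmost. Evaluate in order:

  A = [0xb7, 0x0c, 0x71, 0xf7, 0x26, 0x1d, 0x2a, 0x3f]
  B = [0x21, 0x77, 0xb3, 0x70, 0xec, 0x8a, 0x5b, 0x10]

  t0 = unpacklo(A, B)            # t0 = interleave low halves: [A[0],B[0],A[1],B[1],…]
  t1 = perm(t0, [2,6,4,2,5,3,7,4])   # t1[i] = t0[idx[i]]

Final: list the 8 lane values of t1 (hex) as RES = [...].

→ t0 |b7|21|0c|77|71|b3|f7|70|
→ t1 |0c|f7|71|0c|b3|77|70|71|

RES = [ 0x0c  0xf7  0x71  0x0c  0xb3  0x77  0x70  0x71 ]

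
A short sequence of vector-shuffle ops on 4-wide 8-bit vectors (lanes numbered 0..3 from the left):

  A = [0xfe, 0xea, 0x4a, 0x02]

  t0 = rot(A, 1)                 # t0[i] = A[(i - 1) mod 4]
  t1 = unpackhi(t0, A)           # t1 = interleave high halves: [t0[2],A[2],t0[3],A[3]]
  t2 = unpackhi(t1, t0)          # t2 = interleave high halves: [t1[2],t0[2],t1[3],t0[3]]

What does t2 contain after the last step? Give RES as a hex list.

RES = [0x4a, 0xea, 0x02, 0x4a]

  t0: 02 fe ea 4a
  t1: ea 4a 4a 02
  t2: 4a ea 02 4a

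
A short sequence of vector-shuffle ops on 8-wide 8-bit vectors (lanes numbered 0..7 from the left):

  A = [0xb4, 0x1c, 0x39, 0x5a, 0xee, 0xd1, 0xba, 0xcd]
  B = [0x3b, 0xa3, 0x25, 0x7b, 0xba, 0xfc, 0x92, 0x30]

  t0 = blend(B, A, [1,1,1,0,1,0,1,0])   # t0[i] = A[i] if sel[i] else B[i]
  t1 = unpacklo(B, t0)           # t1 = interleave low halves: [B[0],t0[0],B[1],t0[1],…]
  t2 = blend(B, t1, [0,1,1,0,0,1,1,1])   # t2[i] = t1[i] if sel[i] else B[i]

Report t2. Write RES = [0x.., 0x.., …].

RES = [0x3b, 0xb4, 0xa3, 0x7b, 0xba, 0x39, 0x7b, 0x7b]

→ t0 |b4|1c|39|7b|ee|fc|ba|30|
→ t1 |3b|b4|a3|1c|25|39|7b|7b|
→ t2 |3b|b4|a3|7b|ba|39|7b|7b|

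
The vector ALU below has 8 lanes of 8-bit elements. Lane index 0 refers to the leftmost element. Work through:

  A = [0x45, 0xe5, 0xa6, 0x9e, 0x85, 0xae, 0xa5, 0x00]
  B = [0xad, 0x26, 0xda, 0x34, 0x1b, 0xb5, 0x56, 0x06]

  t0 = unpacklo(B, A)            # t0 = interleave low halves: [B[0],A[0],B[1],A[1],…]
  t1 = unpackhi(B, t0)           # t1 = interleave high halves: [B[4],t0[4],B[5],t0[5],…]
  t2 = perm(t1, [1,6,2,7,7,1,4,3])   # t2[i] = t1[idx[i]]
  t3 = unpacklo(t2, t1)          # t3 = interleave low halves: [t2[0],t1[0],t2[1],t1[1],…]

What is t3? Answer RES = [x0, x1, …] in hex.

RES = [ 0xda  0x1b  0x06  0xda  0xb5  0xb5  0x9e  0xa6 ]

  t0: ad 45 26 e5 da a6 34 9e
  t1: 1b da b5 a6 56 34 06 9e
  t2: da 06 b5 9e 9e da 56 a6
  t3: da 1b 06 da b5 b5 9e a6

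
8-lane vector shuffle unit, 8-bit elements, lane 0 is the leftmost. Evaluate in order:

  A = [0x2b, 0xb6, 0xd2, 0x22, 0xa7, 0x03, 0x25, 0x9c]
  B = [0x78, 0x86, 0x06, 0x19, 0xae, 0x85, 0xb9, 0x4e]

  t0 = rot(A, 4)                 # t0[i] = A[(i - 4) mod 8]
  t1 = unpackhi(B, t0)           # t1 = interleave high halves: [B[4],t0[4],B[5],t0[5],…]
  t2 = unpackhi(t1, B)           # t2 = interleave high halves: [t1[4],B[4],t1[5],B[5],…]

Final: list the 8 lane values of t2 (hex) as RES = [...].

→ t0 |a7|03|25|9c|2b|b6|d2|22|
→ t1 |ae|2b|85|b6|b9|d2|4e|22|
→ t2 |b9|ae|d2|85|4e|b9|22|4e|

RES = [ 0xb9  0xae  0xd2  0x85  0x4e  0xb9  0x22  0x4e ]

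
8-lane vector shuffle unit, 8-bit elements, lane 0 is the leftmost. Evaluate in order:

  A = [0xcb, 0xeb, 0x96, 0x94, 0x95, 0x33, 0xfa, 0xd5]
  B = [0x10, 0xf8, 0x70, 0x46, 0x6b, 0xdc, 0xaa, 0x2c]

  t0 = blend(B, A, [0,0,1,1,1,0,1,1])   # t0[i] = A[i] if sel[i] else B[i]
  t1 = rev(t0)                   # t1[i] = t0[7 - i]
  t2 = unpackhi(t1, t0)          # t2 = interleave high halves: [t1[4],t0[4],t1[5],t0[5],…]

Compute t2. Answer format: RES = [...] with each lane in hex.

→ t0 |10|f8|96|94|95|dc|fa|d5|
→ t1 |d5|fa|dc|95|94|96|f8|10|
→ t2 |94|95|96|dc|f8|fa|10|d5|

RES = [ 0x94  0x95  0x96  0xdc  0xf8  0xfa  0x10  0xd5 ]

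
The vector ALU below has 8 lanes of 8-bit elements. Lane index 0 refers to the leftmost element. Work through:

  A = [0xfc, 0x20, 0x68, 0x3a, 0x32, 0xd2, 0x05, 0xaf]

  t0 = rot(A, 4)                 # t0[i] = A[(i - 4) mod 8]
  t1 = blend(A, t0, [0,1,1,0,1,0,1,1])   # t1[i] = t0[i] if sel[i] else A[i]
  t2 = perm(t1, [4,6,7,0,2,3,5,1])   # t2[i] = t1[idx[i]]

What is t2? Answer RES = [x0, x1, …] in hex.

RES = [0xfc, 0x68, 0x3a, 0xfc, 0x05, 0x3a, 0xd2, 0xd2]

→ t0 |32|d2|05|af|fc|20|68|3a|
→ t1 |fc|d2|05|3a|fc|d2|68|3a|
→ t2 |fc|68|3a|fc|05|3a|d2|d2|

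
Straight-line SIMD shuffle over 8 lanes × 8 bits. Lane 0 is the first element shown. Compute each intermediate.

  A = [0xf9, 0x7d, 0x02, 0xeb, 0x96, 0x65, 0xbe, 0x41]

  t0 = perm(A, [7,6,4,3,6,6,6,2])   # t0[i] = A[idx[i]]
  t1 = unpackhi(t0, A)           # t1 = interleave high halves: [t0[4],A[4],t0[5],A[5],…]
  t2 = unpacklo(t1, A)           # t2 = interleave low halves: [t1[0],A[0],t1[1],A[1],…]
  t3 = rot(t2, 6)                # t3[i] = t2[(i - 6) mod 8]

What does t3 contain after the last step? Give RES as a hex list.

  t0: 41 be 96 eb be be be 02
  t1: be 96 be 65 be be 02 41
  t2: be f9 96 7d be 02 65 eb
  t3: 96 7d be 02 65 eb be f9

RES = [ 0x96  0x7d  0xbe  0x02  0x65  0xeb  0xbe  0xf9 ]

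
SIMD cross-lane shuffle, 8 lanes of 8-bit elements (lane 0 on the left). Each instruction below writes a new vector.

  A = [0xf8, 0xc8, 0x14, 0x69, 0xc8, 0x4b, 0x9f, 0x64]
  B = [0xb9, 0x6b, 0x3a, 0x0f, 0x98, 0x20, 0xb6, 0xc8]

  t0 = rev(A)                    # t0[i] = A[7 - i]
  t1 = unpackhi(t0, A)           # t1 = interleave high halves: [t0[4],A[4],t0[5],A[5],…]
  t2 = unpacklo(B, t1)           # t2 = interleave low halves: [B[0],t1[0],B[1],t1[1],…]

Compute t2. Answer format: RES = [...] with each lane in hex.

RES = [ 0xb9  0x69  0x6b  0xc8  0x3a  0x14  0x0f  0x4b ]

  t0: 64 9f 4b c8 69 14 c8 f8
  t1: 69 c8 14 4b c8 9f f8 64
  t2: b9 69 6b c8 3a 14 0f 4b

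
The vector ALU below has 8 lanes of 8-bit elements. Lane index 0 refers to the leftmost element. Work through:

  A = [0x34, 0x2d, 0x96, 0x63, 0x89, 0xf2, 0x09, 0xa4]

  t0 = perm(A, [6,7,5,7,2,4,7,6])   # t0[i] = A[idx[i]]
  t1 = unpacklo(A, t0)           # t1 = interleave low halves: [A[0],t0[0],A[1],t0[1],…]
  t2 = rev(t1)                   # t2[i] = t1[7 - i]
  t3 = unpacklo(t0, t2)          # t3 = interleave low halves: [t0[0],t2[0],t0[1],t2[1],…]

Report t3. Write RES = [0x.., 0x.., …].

  t0: 09 a4 f2 a4 96 89 a4 09
  t1: 34 09 2d a4 96 f2 63 a4
  t2: a4 63 f2 96 a4 2d 09 34
  t3: 09 a4 a4 63 f2 f2 a4 96

RES = [0x09, 0xa4, 0xa4, 0x63, 0xf2, 0xf2, 0xa4, 0x96]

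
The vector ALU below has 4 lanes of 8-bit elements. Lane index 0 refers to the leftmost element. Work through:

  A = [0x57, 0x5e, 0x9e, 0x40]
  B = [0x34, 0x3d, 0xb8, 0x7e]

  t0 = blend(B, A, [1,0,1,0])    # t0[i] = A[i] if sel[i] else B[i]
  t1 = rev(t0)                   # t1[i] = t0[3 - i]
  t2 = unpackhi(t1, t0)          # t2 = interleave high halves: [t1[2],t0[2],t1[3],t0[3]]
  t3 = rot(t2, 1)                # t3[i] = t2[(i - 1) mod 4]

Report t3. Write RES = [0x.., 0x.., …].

→ t0 |57|3d|9e|7e|
→ t1 |7e|9e|3d|57|
→ t2 |3d|9e|57|7e|
→ t3 |7e|3d|9e|57|

RES = [0x7e, 0x3d, 0x9e, 0x57]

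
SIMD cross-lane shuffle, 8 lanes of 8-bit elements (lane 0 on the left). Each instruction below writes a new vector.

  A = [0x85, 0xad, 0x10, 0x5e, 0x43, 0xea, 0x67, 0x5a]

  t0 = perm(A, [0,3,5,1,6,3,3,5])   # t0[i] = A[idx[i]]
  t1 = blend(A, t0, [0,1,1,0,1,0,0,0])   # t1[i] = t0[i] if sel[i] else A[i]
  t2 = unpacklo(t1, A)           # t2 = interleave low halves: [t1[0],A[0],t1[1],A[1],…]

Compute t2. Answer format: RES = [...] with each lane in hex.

RES = [0x85, 0x85, 0x5e, 0xad, 0xea, 0x10, 0x5e, 0x5e]

  t0: 85 5e ea ad 67 5e 5e ea
  t1: 85 5e ea 5e 67 ea 67 5a
  t2: 85 85 5e ad ea 10 5e 5e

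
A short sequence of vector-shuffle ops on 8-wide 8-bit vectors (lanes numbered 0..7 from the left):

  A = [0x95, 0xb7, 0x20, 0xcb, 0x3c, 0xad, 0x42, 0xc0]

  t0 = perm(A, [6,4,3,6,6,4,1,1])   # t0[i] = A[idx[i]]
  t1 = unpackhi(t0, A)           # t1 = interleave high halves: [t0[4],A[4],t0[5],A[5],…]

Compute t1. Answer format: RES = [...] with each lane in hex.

RES = [0x42, 0x3c, 0x3c, 0xad, 0xb7, 0x42, 0xb7, 0xc0]

→ t0 |42|3c|cb|42|42|3c|b7|b7|
→ t1 |42|3c|3c|ad|b7|42|b7|c0|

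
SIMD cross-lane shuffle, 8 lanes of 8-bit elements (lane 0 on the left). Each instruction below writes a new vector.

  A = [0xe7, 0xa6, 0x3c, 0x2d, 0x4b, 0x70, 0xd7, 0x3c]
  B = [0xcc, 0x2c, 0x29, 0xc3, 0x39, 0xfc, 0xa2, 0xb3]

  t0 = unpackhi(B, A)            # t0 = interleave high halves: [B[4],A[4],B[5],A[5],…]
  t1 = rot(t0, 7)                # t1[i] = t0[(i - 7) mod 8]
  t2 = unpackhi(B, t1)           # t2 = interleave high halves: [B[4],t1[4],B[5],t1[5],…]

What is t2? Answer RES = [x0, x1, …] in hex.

t0 = [0x39, 0x4b, 0xfc, 0x70, 0xa2, 0xd7, 0xb3, 0x3c]
t1 = [0x4b, 0xfc, 0x70, 0xa2, 0xd7, 0xb3, 0x3c, 0x39]
t2 = [0x39, 0xd7, 0xfc, 0xb3, 0xa2, 0x3c, 0xb3, 0x39]

RES = [0x39, 0xd7, 0xfc, 0xb3, 0xa2, 0x3c, 0xb3, 0x39]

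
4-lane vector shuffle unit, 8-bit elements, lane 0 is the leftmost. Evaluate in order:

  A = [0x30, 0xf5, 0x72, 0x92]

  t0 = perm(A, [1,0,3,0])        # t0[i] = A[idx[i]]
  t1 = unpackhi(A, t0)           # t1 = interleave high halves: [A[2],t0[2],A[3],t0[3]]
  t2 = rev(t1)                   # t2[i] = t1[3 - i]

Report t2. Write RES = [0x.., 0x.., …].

→ t0 |f5|30|92|30|
→ t1 |72|92|92|30|
→ t2 |30|92|92|72|

RES = [0x30, 0x92, 0x92, 0x72]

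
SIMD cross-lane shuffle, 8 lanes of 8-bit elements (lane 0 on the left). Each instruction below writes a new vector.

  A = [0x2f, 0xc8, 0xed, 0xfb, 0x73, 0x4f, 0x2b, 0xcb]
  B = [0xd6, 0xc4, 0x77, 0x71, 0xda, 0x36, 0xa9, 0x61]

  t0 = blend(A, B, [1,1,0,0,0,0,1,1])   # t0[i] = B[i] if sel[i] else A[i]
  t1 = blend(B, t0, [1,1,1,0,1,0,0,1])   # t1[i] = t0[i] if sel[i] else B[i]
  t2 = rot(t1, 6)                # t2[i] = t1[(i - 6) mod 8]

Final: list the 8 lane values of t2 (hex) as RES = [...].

→ t0 |d6|c4|ed|fb|73|4f|a9|61|
→ t1 |d6|c4|ed|71|73|36|a9|61|
→ t2 |ed|71|73|36|a9|61|d6|c4|

RES = [ 0xed  0x71  0x73  0x36  0xa9  0x61  0xd6  0xc4 ]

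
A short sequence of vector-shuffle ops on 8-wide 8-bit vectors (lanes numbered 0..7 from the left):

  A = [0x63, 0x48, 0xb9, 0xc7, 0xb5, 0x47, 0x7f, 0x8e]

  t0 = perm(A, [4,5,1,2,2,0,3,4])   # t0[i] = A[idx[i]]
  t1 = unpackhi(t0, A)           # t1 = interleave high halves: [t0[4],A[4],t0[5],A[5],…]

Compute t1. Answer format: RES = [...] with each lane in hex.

t0 = [0xb5, 0x47, 0x48, 0xb9, 0xb9, 0x63, 0xc7, 0xb5]
t1 = [0xb9, 0xb5, 0x63, 0x47, 0xc7, 0x7f, 0xb5, 0x8e]

RES = [0xb9, 0xb5, 0x63, 0x47, 0xc7, 0x7f, 0xb5, 0x8e]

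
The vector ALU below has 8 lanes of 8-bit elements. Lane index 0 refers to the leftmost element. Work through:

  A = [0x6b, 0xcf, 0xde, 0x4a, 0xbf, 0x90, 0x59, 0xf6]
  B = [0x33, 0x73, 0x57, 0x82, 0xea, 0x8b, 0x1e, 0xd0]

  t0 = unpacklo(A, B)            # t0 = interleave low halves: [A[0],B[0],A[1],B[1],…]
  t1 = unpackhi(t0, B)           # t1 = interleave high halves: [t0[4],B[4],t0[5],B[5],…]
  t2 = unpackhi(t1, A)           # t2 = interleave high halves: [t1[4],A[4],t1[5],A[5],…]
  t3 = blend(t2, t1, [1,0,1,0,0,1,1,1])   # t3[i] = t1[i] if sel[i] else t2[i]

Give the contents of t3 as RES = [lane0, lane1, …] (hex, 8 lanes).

  t0: 6b 33 cf 73 de 57 4a 82
  t1: de ea 57 8b 4a 1e 82 d0
  t2: 4a bf 1e 90 82 59 d0 f6
  t3: de bf 57 90 82 1e 82 d0

RES = [ 0xde  0xbf  0x57  0x90  0x82  0x1e  0x82  0xd0 ]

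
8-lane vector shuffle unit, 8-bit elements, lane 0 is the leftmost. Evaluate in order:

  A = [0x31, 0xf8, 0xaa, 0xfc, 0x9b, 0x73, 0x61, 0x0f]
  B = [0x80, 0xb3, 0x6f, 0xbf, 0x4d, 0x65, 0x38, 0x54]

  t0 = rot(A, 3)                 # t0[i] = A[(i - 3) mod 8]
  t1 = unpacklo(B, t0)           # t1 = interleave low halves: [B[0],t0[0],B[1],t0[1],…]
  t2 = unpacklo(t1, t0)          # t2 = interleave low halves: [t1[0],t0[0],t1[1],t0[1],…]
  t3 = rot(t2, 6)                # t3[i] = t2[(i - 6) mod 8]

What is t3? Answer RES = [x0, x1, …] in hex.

RES = [0x73, 0x61, 0xb3, 0x0f, 0x61, 0x31, 0x80, 0x73]

  t0: 73 61 0f 31 f8 aa fc 9b
  t1: 80 73 b3 61 6f 0f bf 31
  t2: 80 73 73 61 b3 0f 61 31
  t3: 73 61 b3 0f 61 31 80 73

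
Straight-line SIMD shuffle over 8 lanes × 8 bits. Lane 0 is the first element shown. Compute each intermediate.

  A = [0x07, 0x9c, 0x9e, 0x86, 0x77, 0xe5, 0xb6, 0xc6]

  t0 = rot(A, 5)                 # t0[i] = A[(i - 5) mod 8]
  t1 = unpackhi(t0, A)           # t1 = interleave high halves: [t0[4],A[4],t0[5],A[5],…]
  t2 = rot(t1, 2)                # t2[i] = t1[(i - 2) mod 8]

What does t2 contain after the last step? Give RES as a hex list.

RES = [ 0x9e  0xc6  0xc6  0x77  0x07  0xe5  0x9c  0xb6 ]

  t0: 86 77 e5 b6 c6 07 9c 9e
  t1: c6 77 07 e5 9c b6 9e c6
  t2: 9e c6 c6 77 07 e5 9c b6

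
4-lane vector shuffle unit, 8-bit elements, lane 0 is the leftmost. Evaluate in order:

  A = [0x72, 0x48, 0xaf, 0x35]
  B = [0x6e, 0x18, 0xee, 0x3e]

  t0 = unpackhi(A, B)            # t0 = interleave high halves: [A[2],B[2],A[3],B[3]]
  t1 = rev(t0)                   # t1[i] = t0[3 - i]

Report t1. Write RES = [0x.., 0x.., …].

RES = [0x3e, 0x35, 0xee, 0xaf]

t0 = [0xaf, 0xee, 0x35, 0x3e]
t1 = [0x3e, 0x35, 0xee, 0xaf]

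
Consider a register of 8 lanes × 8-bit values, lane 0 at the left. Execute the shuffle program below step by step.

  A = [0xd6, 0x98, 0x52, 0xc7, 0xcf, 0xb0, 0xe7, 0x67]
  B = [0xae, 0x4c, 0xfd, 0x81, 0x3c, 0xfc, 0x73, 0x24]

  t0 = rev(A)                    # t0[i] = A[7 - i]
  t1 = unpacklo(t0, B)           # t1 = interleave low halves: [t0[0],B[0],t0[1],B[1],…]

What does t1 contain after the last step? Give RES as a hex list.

→ t0 |67|e7|b0|cf|c7|52|98|d6|
→ t1 |67|ae|e7|4c|b0|fd|cf|81|

RES = [0x67, 0xae, 0xe7, 0x4c, 0xb0, 0xfd, 0xcf, 0x81]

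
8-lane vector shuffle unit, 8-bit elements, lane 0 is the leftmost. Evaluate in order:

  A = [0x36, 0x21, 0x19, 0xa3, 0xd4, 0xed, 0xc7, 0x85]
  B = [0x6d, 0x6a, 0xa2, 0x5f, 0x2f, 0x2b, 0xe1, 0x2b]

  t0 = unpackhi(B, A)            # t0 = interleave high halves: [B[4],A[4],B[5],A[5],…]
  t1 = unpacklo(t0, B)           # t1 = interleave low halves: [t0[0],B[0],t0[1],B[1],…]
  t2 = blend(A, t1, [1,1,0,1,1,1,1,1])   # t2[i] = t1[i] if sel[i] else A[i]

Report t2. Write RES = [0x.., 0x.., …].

RES = [0x2f, 0x6d, 0x19, 0x6a, 0x2b, 0xa2, 0xed, 0x5f]

t0 = [0x2f, 0xd4, 0x2b, 0xed, 0xe1, 0xc7, 0x2b, 0x85]
t1 = [0x2f, 0x6d, 0xd4, 0x6a, 0x2b, 0xa2, 0xed, 0x5f]
t2 = [0x2f, 0x6d, 0x19, 0x6a, 0x2b, 0xa2, 0xed, 0x5f]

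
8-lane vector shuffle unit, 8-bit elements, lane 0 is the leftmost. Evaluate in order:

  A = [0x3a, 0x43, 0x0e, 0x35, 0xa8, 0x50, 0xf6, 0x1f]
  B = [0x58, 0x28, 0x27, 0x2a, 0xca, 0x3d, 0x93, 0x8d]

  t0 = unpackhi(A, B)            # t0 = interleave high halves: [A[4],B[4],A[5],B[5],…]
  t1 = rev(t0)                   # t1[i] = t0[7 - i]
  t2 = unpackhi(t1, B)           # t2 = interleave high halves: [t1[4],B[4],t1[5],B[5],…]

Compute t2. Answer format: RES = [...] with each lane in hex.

RES = [ 0x3d  0xca  0x50  0x3d  0xca  0x93  0xa8  0x8d ]

t0 = [0xa8, 0xca, 0x50, 0x3d, 0xf6, 0x93, 0x1f, 0x8d]
t1 = [0x8d, 0x1f, 0x93, 0xf6, 0x3d, 0x50, 0xca, 0xa8]
t2 = [0x3d, 0xca, 0x50, 0x3d, 0xca, 0x93, 0xa8, 0x8d]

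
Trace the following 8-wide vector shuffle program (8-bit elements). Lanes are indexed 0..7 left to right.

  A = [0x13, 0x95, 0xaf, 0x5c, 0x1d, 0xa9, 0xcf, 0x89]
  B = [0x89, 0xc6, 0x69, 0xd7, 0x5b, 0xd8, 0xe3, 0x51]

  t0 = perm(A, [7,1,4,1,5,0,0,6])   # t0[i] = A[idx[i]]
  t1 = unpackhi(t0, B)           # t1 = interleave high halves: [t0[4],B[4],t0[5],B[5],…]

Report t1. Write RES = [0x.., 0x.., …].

  t0: 89 95 1d 95 a9 13 13 cf
  t1: a9 5b 13 d8 13 e3 cf 51

RES = [ 0xa9  0x5b  0x13  0xd8  0x13  0xe3  0xcf  0x51 ]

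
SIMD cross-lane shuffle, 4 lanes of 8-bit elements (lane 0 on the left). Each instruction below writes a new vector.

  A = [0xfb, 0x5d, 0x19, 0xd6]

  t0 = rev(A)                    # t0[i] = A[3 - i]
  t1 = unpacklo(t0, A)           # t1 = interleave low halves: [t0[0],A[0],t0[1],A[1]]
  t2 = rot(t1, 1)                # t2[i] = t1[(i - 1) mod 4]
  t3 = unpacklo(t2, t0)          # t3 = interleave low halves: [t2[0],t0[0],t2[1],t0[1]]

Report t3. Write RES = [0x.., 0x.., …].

RES = [ 0x5d  0xd6  0xd6  0x19 ]

  t0: d6 19 5d fb
  t1: d6 fb 19 5d
  t2: 5d d6 fb 19
  t3: 5d d6 d6 19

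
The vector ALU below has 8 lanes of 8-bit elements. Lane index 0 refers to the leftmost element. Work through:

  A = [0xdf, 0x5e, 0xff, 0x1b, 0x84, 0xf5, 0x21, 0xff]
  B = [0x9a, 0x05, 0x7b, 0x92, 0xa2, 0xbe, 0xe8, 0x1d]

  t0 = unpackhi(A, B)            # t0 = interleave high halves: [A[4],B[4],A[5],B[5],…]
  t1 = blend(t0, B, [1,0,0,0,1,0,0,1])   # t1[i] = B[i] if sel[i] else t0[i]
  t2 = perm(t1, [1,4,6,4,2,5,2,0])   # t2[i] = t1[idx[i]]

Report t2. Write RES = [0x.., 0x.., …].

RES = [0xa2, 0xa2, 0xff, 0xa2, 0xf5, 0xe8, 0xf5, 0x9a]

t0 = [0x84, 0xa2, 0xf5, 0xbe, 0x21, 0xe8, 0xff, 0x1d]
t1 = [0x9a, 0xa2, 0xf5, 0xbe, 0xa2, 0xe8, 0xff, 0x1d]
t2 = [0xa2, 0xa2, 0xff, 0xa2, 0xf5, 0xe8, 0xf5, 0x9a]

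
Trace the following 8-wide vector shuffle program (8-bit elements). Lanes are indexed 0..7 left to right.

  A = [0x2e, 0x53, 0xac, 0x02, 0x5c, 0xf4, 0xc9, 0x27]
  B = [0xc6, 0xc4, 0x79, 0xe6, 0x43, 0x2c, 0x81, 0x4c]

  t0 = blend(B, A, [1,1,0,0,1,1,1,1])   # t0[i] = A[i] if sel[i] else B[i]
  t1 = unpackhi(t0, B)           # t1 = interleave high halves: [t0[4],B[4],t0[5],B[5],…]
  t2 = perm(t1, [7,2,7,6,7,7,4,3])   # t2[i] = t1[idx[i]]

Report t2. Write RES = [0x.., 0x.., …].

t0 = [0x2e, 0x53, 0x79, 0xe6, 0x5c, 0xf4, 0xc9, 0x27]
t1 = [0x5c, 0x43, 0xf4, 0x2c, 0xc9, 0x81, 0x27, 0x4c]
t2 = [0x4c, 0xf4, 0x4c, 0x27, 0x4c, 0x4c, 0xc9, 0x2c]

RES = [ 0x4c  0xf4  0x4c  0x27  0x4c  0x4c  0xc9  0x2c ]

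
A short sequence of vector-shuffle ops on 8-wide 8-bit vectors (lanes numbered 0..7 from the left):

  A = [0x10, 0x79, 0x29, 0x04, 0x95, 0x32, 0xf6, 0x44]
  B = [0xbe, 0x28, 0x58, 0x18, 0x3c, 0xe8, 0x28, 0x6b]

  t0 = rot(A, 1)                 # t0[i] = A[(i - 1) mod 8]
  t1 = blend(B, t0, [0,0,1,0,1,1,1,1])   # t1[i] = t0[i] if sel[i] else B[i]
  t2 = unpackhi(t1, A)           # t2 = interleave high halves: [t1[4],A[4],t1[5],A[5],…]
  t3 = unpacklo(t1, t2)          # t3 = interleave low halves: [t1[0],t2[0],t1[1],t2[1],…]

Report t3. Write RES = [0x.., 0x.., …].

RES = [ 0xbe  0x04  0x28  0x95  0x79  0x95  0x18  0x32 ]

t0 = [0x44, 0x10, 0x79, 0x29, 0x04, 0x95, 0x32, 0xf6]
t1 = [0xbe, 0x28, 0x79, 0x18, 0x04, 0x95, 0x32, 0xf6]
t2 = [0x04, 0x95, 0x95, 0x32, 0x32, 0xf6, 0xf6, 0x44]
t3 = [0xbe, 0x04, 0x28, 0x95, 0x79, 0x95, 0x18, 0x32]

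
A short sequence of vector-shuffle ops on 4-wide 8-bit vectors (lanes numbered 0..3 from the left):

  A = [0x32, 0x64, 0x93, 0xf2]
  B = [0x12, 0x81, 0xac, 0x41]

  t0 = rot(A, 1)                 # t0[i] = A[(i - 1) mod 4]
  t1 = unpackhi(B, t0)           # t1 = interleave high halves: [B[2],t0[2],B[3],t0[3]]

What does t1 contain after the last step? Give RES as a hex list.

RES = [ 0xac  0x64  0x41  0x93 ]

→ t0 |f2|32|64|93|
→ t1 |ac|64|41|93|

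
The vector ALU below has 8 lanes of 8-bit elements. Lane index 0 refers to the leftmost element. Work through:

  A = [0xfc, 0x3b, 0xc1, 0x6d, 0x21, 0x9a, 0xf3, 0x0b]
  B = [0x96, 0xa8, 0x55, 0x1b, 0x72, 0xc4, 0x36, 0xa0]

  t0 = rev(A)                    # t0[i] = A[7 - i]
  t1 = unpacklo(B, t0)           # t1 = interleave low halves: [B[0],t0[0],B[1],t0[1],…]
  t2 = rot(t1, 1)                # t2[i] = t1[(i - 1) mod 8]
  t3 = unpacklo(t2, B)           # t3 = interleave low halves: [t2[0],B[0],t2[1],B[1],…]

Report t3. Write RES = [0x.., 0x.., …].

  t0: 0b f3 9a 21 6d c1 3b fc
  t1: 96 0b a8 f3 55 9a 1b 21
  t2: 21 96 0b a8 f3 55 9a 1b
  t3: 21 96 96 a8 0b 55 a8 1b

RES = [ 0x21  0x96  0x96  0xa8  0x0b  0x55  0xa8  0x1b ]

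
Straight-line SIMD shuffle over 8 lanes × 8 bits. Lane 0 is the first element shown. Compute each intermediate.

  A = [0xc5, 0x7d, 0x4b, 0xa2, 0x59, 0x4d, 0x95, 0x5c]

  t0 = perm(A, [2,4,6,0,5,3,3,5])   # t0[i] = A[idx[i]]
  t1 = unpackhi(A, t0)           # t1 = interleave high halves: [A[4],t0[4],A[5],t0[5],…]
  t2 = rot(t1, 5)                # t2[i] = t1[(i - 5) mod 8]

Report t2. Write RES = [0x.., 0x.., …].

→ t0 |4b|59|95|c5|4d|a2|a2|4d|
→ t1 |59|4d|4d|a2|95|a2|5c|4d|
→ t2 |a2|95|a2|5c|4d|59|4d|4d|

RES = [0xa2, 0x95, 0xa2, 0x5c, 0x4d, 0x59, 0x4d, 0x4d]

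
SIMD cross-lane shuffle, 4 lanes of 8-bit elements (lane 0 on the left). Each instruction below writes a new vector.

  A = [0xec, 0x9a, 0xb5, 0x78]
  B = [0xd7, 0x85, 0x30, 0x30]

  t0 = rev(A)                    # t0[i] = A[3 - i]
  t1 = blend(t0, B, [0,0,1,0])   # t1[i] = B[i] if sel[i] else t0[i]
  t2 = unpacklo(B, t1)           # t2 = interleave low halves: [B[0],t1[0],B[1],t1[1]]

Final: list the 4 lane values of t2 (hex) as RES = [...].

RES = [0xd7, 0x78, 0x85, 0xb5]

→ t0 |78|b5|9a|ec|
→ t1 |78|b5|30|ec|
→ t2 |d7|78|85|b5|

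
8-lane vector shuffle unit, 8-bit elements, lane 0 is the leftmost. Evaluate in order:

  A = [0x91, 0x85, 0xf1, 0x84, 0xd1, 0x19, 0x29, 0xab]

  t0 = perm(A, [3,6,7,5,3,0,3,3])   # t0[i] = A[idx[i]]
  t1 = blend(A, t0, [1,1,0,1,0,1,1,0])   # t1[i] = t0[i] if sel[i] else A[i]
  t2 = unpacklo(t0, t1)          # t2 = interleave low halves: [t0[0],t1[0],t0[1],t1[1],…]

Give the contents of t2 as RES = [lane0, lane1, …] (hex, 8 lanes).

→ t0 |84|29|ab|19|84|91|84|84|
→ t1 |84|29|f1|19|d1|91|84|ab|
→ t2 |84|84|29|29|ab|f1|19|19|

RES = [0x84, 0x84, 0x29, 0x29, 0xab, 0xf1, 0x19, 0x19]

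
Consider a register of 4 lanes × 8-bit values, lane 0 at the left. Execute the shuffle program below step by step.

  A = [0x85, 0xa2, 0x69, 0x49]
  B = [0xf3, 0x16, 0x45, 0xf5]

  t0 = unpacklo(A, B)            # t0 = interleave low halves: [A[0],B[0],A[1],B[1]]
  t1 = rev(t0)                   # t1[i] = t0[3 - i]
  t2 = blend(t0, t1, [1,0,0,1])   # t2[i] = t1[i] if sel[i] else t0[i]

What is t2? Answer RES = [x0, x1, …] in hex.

RES = [ 0x16  0xf3  0xa2  0x85 ]

  t0: 85 f3 a2 16
  t1: 16 a2 f3 85
  t2: 16 f3 a2 85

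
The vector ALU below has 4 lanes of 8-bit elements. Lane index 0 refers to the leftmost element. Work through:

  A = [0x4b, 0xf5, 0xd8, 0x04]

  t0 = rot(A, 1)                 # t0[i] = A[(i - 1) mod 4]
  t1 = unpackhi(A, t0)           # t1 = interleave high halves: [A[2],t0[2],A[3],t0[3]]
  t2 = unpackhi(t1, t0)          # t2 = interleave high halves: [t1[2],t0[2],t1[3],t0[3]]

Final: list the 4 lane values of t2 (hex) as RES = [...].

RES = [0x04, 0xf5, 0xd8, 0xd8]

→ t0 |04|4b|f5|d8|
→ t1 |d8|f5|04|d8|
→ t2 |04|f5|d8|d8|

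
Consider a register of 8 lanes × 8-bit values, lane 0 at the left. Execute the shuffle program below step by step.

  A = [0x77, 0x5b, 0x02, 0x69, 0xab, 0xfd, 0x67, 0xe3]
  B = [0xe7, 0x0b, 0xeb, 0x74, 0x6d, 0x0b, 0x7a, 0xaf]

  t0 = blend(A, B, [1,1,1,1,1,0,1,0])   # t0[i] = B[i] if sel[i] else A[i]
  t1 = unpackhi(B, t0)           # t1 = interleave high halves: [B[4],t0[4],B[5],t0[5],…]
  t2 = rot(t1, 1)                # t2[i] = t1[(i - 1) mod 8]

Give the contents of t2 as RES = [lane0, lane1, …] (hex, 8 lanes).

RES = [ 0xe3  0x6d  0x6d  0x0b  0xfd  0x7a  0x7a  0xaf ]

→ t0 |e7|0b|eb|74|6d|fd|7a|e3|
→ t1 |6d|6d|0b|fd|7a|7a|af|e3|
→ t2 |e3|6d|6d|0b|fd|7a|7a|af|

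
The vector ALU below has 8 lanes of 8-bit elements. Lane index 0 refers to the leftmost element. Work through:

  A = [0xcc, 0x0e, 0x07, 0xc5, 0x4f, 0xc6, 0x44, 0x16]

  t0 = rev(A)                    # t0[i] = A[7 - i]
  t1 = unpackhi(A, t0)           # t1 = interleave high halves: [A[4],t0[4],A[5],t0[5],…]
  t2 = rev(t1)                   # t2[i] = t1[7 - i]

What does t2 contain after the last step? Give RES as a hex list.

RES = [0xcc, 0x16, 0x0e, 0x44, 0x07, 0xc6, 0xc5, 0x4f]

  t0: 16 44 c6 4f c5 07 0e cc
  t1: 4f c5 c6 07 44 0e 16 cc
  t2: cc 16 0e 44 07 c6 c5 4f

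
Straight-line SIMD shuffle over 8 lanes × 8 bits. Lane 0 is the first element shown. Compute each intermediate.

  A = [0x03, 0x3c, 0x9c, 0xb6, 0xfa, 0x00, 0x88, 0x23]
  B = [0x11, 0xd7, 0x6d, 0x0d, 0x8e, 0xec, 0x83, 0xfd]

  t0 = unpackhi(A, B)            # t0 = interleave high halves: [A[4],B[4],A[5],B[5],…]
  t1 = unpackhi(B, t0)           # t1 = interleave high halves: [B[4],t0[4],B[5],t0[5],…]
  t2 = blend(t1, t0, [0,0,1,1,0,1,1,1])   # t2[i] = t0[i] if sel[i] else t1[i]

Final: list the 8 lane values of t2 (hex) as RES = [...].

RES = [ 0x8e  0x88  0x00  0xec  0x83  0x83  0x23  0xfd ]

t0 = [0xfa, 0x8e, 0x00, 0xec, 0x88, 0x83, 0x23, 0xfd]
t1 = [0x8e, 0x88, 0xec, 0x83, 0x83, 0x23, 0xfd, 0xfd]
t2 = [0x8e, 0x88, 0x00, 0xec, 0x83, 0x83, 0x23, 0xfd]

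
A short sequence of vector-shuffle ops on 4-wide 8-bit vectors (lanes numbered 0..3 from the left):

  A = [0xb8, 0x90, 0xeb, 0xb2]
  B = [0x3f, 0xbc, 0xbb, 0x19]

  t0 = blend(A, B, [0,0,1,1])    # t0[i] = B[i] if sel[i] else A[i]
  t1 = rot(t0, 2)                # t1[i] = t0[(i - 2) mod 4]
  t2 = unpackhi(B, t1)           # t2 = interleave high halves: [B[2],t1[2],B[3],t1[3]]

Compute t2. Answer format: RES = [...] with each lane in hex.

RES = [ 0xbb  0xb8  0x19  0x90 ]

  t0: b8 90 bb 19
  t1: bb 19 b8 90
  t2: bb b8 19 90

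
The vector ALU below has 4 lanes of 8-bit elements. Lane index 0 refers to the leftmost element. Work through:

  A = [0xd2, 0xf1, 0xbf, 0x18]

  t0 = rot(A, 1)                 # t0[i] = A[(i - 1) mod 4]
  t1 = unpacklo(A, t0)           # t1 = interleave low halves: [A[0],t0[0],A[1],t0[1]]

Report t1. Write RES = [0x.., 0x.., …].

→ t0 |18|d2|f1|bf|
→ t1 |d2|18|f1|d2|

RES = [0xd2, 0x18, 0xf1, 0xd2]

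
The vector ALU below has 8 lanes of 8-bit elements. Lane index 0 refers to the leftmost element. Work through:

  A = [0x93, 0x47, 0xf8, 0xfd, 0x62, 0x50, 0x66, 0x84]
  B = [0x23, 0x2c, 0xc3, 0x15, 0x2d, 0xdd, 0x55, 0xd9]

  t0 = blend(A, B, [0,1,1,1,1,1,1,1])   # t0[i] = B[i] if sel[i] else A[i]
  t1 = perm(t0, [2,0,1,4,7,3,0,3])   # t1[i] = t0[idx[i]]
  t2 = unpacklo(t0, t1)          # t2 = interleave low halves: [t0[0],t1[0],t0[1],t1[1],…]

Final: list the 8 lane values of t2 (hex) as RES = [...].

RES = [ 0x93  0xc3  0x2c  0x93  0xc3  0x2c  0x15  0x2d ]

t0 = [0x93, 0x2c, 0xc3, 0x15, 0x2d, 0xdd, 0x55, 0xd9]
t1 = [0xc3, 0x93, 0x2c, 0x2d, 0xd9, 0x15, 0x93, 0x15]
t2 = [0x93, 0xc3, 0x2c, 0x93, 0xc3, 0x2c, 0x15, 0x2d]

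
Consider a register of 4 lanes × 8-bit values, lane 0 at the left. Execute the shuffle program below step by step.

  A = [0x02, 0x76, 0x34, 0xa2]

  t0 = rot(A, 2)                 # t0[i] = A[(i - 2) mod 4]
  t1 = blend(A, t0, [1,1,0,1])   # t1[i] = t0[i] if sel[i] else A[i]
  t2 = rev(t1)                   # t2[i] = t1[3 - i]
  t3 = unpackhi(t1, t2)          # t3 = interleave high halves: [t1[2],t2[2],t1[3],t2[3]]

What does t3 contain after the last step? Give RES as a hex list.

  t0: 34 a2 02 76
  t1: 34 a2 34 76
  t2: 76 34 a2 34
  t3: 34 a2 76 34

RES = [ 0x34  0xa2  0x76  0x34 ]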